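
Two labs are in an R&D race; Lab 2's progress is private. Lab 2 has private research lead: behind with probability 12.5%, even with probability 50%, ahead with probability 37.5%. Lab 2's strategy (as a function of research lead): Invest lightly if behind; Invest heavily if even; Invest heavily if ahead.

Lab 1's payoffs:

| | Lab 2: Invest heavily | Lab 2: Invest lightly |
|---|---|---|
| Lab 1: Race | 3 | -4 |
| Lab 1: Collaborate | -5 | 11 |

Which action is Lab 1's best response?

Race

E[Race] = 0.125·(-4) + 0.5·(3) + 0.375·(3) = 2.125
E[Collaborate] = 0.125·(11) + 0.5·(-5) + 0.375·(-5) = -3
Best response: Race (2.125 is the largest).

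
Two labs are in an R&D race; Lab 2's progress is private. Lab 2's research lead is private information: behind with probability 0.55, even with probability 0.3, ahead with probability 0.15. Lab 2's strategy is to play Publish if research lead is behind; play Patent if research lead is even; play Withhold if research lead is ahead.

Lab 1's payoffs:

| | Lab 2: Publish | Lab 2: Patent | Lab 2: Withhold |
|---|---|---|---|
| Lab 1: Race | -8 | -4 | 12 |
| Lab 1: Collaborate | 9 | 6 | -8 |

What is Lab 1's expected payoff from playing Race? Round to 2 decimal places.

E[Race] = 0.55·(-8) + 0.3·(-4) + 0.15·12 = (-4.4) + (-1.2) + 1.8 = -3.8

-3.80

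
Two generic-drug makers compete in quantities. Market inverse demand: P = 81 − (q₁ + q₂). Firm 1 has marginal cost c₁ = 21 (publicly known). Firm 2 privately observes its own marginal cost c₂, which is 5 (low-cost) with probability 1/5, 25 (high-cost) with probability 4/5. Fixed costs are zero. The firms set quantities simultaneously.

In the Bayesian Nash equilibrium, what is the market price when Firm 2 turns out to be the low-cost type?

Firm 2 with cost c maximizes (81 − (q₁+q₂) − c)·q₂, giving q₂(c) = (81 − c − q₁)/2.
E[c₂] = 1/5·5 + 4/5·25 = 21
Firm 1's FOC against E[q₂] yields q₁ = (81 − 2·21 + E[c₂])/3 = (81 − 42 + 21)/3 = 20.
q₂(low-cost) = 28, so P = 81 − (20 + 28) = 33.

33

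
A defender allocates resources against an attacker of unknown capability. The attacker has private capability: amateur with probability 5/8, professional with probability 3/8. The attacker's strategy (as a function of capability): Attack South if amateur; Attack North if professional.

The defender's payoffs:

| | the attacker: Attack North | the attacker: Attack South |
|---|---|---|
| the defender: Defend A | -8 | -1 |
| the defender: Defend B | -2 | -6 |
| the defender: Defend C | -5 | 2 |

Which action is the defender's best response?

Defend C

Compute the defender's expected payoff for each action, taking the expectation over the attacker's type.
E[Defend A] = 5/8·(-1) + 3/8·(-8) = -29/8
E[Defend B] = 5/8·(-6) + 3/8·(-2) = -9/2
E[Defend C] = 5/8·(2) + 3/8·(-5) = -5/8
Best response: Defend C (-5/8 is the largest).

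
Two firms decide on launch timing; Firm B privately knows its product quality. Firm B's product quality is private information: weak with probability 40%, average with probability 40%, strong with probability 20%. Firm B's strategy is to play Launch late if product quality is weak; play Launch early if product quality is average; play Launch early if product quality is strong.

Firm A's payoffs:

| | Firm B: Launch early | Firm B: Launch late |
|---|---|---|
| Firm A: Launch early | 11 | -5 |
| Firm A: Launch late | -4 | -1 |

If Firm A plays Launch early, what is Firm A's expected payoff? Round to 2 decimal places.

4.60

E[Launch early] = 0.4·(-5) + 0.4·11 + 0.2·11 = (-2) + 4.4 + 2.2 = 4.6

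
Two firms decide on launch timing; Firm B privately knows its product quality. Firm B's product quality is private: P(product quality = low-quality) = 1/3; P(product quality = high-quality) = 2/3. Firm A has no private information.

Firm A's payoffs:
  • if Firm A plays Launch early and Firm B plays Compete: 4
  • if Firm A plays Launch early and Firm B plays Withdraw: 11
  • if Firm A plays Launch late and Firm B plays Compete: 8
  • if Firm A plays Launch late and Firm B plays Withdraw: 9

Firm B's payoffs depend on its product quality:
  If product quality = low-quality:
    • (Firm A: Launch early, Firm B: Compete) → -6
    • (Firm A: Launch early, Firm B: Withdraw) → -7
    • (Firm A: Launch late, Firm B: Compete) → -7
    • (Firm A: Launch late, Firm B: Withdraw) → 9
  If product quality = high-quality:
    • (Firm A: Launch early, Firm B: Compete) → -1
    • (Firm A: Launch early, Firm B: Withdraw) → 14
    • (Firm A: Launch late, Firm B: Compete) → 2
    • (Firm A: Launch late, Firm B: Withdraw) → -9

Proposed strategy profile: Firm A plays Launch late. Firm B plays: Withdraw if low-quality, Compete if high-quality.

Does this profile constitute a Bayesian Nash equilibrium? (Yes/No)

A profile is a BNE iff every type of every player is best-responding given beliefs about the other side.
Firm A plays Launch late: E[Launch late] = 1/3·(9) + 2/3·(8) = 25/3; E[Launch early] = 19/3. Best-responding. ✓
Firm B (product quality low-quality), facing Launch late: Compete gives -7, Withdraw gives 9. Proposed Withdraw is best. ✓
Firm B (product quality high-quality), facing Launch late: Compete gives 2, Withdraw gives -9. Proposed Compete is best. ✓

Yes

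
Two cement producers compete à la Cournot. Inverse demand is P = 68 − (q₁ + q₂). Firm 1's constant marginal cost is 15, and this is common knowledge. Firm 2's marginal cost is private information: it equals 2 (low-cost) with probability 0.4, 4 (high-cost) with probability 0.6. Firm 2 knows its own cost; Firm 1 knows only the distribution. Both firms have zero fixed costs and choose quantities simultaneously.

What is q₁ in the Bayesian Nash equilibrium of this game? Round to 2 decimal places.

Firm 2 with cost c maximizes (68 − (q₁+q₂) − c)·q₂, giving q₂(c) = (68 − c − q₁)/2.
E[c₂] = 0.4·2 + 0.6·4 = 3.2
Firm 1's FOC against E[q₂] yields q₁ = (68 − 2·15 + E[c₂])/3 = (68 − 30 + 3.2)/3 = 13.7333.

13.73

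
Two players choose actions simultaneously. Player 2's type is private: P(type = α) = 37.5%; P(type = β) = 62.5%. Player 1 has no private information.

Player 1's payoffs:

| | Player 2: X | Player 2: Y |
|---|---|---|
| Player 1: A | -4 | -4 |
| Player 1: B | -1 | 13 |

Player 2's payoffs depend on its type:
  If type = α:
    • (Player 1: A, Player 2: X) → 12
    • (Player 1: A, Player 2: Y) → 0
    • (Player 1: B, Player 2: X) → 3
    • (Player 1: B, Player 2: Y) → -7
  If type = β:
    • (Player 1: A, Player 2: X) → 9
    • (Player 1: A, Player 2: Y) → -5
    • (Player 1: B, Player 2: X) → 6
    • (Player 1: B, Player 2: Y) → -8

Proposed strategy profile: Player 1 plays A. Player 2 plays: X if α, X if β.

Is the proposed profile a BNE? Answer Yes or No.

Player 1 plays A: E[A] = 0.375·(-4) + 0.625·(-4) = -4; E[B] = -1. Not best-responding. ✗
Player 2 (type α), facing A: X gives 12, Y gives 0. Proposed X is best. ✓
Player 2 (type β), facing A: X gives 9, Y gives -5. Proposed X is best. ✓

No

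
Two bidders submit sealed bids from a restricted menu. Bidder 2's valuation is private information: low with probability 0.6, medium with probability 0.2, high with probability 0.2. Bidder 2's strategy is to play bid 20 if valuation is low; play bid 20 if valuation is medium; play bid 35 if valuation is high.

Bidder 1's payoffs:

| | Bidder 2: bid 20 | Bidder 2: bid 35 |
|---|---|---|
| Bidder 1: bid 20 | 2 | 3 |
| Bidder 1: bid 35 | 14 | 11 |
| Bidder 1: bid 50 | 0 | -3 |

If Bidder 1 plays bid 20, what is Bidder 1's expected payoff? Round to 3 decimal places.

E[bid 20] = 0.6·2 + 0.2·2 + 0.2·3 = 1.2 + 0.4 + 0.6 = 2.2

2.200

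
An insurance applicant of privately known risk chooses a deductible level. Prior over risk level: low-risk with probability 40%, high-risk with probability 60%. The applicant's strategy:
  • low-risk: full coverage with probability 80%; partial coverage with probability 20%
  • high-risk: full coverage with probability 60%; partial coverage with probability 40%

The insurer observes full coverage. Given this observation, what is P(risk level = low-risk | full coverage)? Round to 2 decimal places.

P(full coverage) = 0.4·0.8 + 0.6·0.6 = 0.68
P(low-risk | full coverage) = (0.4·0.8) / 0.68 = 0.32 / 0.68 = 0.470588

0.47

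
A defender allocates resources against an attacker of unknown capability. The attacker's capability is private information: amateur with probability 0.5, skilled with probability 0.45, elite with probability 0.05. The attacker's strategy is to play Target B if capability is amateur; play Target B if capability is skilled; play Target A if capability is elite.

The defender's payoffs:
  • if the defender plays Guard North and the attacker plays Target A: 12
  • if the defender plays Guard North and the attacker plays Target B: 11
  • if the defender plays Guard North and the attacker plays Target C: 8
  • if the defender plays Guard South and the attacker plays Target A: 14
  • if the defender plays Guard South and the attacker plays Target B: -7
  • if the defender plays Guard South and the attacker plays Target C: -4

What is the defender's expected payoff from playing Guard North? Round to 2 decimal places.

11.05

E[Guard North] = 0.5·11 + 0.45·11 + 0.05·12 = 5.5 + 4.95 + 0.6 = 11.05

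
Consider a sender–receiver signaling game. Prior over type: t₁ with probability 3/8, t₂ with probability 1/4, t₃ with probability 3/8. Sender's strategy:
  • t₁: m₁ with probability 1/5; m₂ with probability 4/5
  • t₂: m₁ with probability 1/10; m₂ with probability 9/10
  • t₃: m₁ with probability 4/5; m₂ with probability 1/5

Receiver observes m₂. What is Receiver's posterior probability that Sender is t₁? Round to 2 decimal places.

0.50

P(m₂) = (3/8)·(4/5) + (1/4)·(9/10) + (3/8)·(1/5) = 3/5
P(t₁ | m₂) = ((3/8)·(4/5)) / (3/5) = (3/10) / (3/5) = 1/2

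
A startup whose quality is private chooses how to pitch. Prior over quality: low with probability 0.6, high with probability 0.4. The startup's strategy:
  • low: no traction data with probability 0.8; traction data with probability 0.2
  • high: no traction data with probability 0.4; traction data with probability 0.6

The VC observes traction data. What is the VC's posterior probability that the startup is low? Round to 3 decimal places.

0.333

Apply Bayes' rule using the sender's strategy as the likelihood.
P(traction data) = 0.6·0.2 + 0.4·0.6 = 0.36
P(low | traction data) = (0.6·0.2) / 0.36 = 0.12 / 0.36 = 0.333333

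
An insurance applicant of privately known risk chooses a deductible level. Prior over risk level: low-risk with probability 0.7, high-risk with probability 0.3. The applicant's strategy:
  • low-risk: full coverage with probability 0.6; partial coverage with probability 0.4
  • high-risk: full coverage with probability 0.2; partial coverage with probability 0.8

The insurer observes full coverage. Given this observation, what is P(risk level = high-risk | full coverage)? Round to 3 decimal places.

Apply Bayes' rule using the sender's strategy as the likelihood.
P(full coverage) = 0.7·0.6 + 0.3·0.2 = 0.48
P(high-risk | full coverage) = (0.3·0.2) / 0.48 = 0.06 / 0.48 = 0.125

0.125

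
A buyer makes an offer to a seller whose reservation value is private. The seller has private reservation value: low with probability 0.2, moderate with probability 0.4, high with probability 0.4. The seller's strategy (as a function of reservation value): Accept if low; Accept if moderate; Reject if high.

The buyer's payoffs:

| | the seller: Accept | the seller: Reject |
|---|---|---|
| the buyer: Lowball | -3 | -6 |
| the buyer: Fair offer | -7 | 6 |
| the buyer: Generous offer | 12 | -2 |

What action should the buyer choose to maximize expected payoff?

E[Lowball] = 0.2·(-3) + 0.4·(-3) + 0.4·(-6) = -4.2
E[Fair offer] = 0.2·(-7) + 0.4·(-7) + 0.4·(6) = -1.8
E[Generous offer] = 0.2·(12) + 0.4·(12) + 0.4·(-2) = 6.4
Best response: Generous offer (6.4 is the largest).

Generous offer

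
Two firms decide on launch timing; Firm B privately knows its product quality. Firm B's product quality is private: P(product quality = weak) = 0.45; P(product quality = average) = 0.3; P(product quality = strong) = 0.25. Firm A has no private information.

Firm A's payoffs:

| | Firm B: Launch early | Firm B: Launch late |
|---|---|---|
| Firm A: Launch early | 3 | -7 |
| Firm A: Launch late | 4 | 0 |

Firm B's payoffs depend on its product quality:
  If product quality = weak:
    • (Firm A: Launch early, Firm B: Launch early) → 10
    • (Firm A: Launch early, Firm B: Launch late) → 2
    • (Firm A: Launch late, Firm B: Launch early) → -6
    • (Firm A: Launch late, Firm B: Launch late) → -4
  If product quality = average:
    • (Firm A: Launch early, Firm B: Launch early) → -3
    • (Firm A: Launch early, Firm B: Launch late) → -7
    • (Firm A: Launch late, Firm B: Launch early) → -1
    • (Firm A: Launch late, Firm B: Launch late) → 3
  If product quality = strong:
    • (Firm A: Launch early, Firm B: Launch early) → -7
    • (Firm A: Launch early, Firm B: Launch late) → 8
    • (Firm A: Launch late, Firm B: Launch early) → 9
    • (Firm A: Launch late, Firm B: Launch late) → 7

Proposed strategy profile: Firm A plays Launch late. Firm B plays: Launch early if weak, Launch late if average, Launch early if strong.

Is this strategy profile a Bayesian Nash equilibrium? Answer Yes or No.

Firm A plays Launch late: E[Launch late] = 0.45·(4) + 0.3·(0) + 0.25·(4) = 2.8; E[Launch early] = 0. Best-responding. ✓
Firm B (product quality weak), facing Launch late: Launch early gives -6, Launch late gives -4. Proposed Launch early is not best — profitable deviation exists. ✗
Firm B (product quality average), facing Launch late: Launch early gives -1, Launch late gives 3. Proposed Launch late is best. ✓
Firm B (product quality strong), facing Launch late: Launch early gives 9, Launch late gives 7. Proposed Launch early is best. ✓

No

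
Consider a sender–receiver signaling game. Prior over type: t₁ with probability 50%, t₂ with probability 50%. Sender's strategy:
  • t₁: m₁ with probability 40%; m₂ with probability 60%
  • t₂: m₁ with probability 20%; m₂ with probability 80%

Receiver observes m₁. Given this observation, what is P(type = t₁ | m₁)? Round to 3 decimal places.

P(m₁) = 0.5·0.4 + 0.5·0.2 = 0.3
P(t₁ | m₁) = (0.5·0.4) / 0.3 = 0.2 / 0.3 = 0.666667

0.667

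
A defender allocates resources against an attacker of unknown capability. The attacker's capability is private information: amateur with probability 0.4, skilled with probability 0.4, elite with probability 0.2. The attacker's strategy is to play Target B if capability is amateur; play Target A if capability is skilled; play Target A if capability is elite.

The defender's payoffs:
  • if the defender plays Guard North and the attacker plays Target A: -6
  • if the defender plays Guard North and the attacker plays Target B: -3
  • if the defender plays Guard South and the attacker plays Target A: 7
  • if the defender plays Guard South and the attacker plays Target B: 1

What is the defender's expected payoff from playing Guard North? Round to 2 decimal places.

-4.80

E[Guard North] = 0.4·(-3) + 0.4·(-6) + 0.2·(-6) = (-1.2) + (-2.4) + (-1.2) = -4.8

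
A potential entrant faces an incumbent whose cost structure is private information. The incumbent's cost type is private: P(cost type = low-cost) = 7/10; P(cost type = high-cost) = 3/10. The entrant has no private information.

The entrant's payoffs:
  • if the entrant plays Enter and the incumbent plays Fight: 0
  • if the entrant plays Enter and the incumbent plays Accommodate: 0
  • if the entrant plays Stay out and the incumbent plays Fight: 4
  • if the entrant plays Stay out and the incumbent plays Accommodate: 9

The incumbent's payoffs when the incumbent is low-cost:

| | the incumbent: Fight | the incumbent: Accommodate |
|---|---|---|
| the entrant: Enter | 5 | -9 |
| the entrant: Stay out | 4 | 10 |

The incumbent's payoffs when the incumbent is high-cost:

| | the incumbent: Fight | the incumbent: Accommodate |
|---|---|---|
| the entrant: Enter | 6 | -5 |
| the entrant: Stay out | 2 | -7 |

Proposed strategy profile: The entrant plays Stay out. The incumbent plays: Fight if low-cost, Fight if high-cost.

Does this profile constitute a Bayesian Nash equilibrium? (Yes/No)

The entrant plays Stay out: E[Stay out] = 7/10·(4) + 3/10·(4) = 4; E[Enter] = 0. Best-responding. ✓
The incumbent (cost type low-cost), facing Stay out: Fight gives 4, Accommodate gives 10. Proposed Fight is not best — profitable deviation exists. ✗
The incumbent (cost type high-cost), facing Stay out: Fight gives 2, Accommodate gives -7. Proposed Fight is best. ✓

No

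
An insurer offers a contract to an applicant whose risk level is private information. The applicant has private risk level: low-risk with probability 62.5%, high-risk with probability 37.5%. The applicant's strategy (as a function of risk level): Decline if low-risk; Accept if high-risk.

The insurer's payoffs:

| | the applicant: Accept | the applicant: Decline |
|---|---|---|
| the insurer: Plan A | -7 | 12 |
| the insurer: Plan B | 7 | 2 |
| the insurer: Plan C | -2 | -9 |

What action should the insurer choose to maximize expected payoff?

Compute the insurer's expected payoff for each action, taking the expectation over the applicant's type.
E[Plan A] = 0.625·(12) + 0.375·(-7) = 4.875
E[Plan B] = 0.625·(2) + 0.375·(7) = 3.875
E[Plan C] = 0.625·(-9) + 0.375·(-2) = -6.375
Best response: Plan A (4.875 is the largest).

Plan A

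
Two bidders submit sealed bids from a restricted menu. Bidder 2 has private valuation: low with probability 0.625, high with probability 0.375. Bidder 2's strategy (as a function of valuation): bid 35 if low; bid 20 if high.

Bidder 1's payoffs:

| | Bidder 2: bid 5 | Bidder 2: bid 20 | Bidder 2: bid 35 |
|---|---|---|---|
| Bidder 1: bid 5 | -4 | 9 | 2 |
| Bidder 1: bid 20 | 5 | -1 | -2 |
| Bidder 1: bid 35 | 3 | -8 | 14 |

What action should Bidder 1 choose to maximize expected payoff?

E[bid 5] = 0.625·(2) + 0.375·(9) = 4.625
E[bid 20] = 0.625·(-2) + 0.375·(-1) = -1.625
E[bid 35] = 0.625·(14) + 0.375·(-8) = 5.75
Best response: bid 35 (5.75 is the largest).

bid 35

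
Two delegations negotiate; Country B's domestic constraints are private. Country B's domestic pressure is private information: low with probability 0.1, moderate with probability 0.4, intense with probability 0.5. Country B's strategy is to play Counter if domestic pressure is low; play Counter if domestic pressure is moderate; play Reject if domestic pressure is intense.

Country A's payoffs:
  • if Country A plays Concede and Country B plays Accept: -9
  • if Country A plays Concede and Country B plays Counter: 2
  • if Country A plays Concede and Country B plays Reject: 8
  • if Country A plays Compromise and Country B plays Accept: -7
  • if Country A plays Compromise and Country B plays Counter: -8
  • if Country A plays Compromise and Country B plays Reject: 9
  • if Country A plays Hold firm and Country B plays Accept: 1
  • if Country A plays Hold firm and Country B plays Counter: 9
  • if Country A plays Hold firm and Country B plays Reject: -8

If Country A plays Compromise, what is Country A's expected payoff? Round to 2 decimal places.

0.50

E[Compromise] = 0.1·(-8) + 0.4·(-8) + 0.5·9 = (-0.8) + (-3.2) + 4.5 = 0.5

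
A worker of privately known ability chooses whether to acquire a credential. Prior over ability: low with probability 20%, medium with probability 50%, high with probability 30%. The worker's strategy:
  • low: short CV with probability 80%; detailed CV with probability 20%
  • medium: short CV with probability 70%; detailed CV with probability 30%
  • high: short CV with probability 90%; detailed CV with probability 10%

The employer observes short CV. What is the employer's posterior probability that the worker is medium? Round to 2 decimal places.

0.45

P(short CV) = 0.2·0.8 + 0.5·0.7 + 0.3·0.9 = 0.78
P(medium | short CV) = (0.5·0.7) / 0.78 = 0.35 / 0.78 = 0.448718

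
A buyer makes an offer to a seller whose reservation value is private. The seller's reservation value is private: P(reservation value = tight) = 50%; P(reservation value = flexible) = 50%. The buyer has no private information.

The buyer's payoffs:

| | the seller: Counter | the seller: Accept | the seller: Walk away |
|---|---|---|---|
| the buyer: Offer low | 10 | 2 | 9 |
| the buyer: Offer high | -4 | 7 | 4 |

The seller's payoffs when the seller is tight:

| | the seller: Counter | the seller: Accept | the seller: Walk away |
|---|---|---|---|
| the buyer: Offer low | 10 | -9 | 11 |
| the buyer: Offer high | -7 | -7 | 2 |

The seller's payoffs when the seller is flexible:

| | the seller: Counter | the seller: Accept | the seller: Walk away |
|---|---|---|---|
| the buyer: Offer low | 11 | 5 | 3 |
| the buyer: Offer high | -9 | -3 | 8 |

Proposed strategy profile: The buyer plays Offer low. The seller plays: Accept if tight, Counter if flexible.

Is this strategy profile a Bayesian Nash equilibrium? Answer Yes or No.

The buyer plays Offer low: E[Offer low] = 0.5·(2) + 0.5·(10) = 6; E[Offer high] = 1.5. Best-responding. ✓
The seller (reservation value tight), facing Offer low: Counter gives 10, Accept gives -9, Walk away gives 11. Proposed Accept is not best — profitable deviation exists. ✗
The seller (reservation value flexible), facing Offer low: Counter gives 11, Accept gives 5, Walk away gives 3. Proposed Counter is best. ✓

No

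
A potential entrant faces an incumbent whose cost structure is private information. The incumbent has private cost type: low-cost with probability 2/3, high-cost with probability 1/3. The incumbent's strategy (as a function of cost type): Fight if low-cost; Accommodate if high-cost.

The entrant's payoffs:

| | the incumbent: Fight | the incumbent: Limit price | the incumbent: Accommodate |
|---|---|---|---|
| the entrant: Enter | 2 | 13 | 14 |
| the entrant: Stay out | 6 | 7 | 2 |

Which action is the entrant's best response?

Enter

E[Enter] = 2/3·(2) + 1/3·(14) = 6
E[Stay out] = 2/3·(6) + 1/3·(2) = 14/3
Best response: Enter (6 is the largest).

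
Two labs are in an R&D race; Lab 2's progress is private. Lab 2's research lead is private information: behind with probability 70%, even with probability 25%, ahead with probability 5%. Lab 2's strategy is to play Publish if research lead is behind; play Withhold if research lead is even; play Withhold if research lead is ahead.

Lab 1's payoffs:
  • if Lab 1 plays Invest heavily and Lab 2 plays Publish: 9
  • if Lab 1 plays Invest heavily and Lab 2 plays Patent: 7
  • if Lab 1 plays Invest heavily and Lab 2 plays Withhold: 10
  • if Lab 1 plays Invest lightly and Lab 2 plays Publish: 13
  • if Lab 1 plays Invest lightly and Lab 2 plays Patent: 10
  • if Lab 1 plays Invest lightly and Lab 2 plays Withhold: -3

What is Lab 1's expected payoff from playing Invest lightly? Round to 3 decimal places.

E[Invest lightly] = 0.7·13 + 0.25·(-3) + 0.05·(-3) = 9.1 + (-0.75) + (-0.15) = 8.2

8.200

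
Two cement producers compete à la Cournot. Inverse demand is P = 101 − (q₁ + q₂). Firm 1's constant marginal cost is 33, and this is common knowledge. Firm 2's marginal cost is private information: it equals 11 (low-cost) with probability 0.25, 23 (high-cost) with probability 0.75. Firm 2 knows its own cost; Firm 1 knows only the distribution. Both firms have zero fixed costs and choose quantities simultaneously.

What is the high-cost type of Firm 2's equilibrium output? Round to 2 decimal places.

29.83

Each type of Firm 2 best-responds to q₁; Firm 1 best-responds to the expected q₂ over Firm 2's types.
Firm 2 with cost c maximizes (101 − (q₁+q₂) − c)·q₂, giving q₂(c) = (101 − c − q₁)/2.
E[c₂] = 0.25·11 + 0.75·23 = 20
Firm 1's FOC against E[q₂] yields q₁ = (101 − 2·33 + E[c₂])/3 = (101 − 66 + 20)/3 = 18.3333.
q₂(high-cost) = (101 − 23 − 18.3333)/2 = 29.8333.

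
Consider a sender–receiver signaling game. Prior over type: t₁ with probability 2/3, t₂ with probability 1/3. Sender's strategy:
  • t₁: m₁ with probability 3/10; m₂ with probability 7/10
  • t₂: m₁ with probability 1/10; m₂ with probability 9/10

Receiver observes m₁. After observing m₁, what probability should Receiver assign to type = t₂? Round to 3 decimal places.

Apply Bayes' rule using the sender's strategy as the likelihood.
P(m₁) = (2/3)·(3/10) + (1/3)·(1/10) = 7/30
P(t₂ | m₁) = ((1/3)·(1/10)) / (7/30) = (1/30) / (7/30) = 1/7

0.143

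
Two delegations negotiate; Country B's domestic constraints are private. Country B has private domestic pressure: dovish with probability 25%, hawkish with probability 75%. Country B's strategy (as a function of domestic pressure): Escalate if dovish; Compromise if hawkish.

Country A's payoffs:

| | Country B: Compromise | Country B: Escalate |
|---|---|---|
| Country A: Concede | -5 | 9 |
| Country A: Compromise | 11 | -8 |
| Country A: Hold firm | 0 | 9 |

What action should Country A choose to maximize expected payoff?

Compromise

Compute Country A's expected payoff for each action, taking the expectation over Country B's type.
E[Concede] = 0.25·(9) + 0.75·(-5) = -1.5
E[Compromise] = 0.25·(-8) + 0.75·(11) = 6.25
E[Hold firm] = 0.25·(9) + 0.75·(0) = 2.25
Best response: Compromise (6.25 is the largest).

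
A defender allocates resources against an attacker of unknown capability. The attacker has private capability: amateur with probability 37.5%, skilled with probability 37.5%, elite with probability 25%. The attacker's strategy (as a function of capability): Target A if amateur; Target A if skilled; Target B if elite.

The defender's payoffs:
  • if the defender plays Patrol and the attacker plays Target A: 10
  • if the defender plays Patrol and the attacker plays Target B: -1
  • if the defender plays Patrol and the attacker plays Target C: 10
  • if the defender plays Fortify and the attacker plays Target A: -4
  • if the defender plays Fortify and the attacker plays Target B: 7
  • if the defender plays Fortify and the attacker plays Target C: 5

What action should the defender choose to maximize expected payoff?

Compute the defender's expected payoff for each action, taking the expectation over the attacker's type.
E[Patrol] = 0.375·(10) + 0.375·(10) + 0.25·(-1) = 7.25
E[Fortify] = 0.375·(-4) + 0.375·(-4) + 0.25·(7) = -1.25
Best response: Patrol (7.25 is the largest).

Patrol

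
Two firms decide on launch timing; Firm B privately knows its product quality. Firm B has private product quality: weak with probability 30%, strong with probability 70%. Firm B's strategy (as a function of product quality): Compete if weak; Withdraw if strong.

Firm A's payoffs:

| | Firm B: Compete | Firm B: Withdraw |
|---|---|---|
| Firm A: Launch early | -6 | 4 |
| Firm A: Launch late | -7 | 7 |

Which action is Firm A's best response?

E[Launch early] = 0.3·(-6) + 0.7·(4) = 1
E[Launch late] = 0.3·(-7) + 0.7·(7) = 2.8
Best response: Launch late (2.8 is the largest).

Launch late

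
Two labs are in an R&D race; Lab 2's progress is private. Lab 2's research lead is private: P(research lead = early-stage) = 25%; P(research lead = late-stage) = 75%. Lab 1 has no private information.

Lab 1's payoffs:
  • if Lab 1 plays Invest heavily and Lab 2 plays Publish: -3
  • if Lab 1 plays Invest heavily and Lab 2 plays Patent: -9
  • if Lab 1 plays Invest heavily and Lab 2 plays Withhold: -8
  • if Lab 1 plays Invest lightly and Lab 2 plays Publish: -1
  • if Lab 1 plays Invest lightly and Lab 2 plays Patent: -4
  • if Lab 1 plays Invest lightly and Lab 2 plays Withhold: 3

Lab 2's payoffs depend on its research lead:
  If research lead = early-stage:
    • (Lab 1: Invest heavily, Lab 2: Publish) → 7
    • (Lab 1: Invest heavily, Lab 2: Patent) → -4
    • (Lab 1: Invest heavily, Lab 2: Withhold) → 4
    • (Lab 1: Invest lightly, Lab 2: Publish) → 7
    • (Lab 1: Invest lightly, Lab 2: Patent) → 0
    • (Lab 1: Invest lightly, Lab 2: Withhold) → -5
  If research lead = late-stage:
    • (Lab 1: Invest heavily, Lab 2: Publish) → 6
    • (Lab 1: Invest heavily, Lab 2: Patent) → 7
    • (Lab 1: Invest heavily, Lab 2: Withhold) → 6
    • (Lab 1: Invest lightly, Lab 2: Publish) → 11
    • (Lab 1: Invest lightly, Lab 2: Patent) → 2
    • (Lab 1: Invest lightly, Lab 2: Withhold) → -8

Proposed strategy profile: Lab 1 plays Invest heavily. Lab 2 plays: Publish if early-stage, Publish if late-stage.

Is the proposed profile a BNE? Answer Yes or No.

No

A profile is a BNE iff every type of every player is best-responding given beliefs about the other side.
Lab 1 plays Invest heavily: E[Invest heavily] = 0.25·(-3) + 0.75·(-3) = -3; E[Invest lightly] = -1. Not best-responding. ✗
Lab 2 (research lead early-stage), facing Invest heavily: Publish gives 7, Patent gives -4, Withhold gives 4. Proposed Publish is best. ✓
Lab 2 (research lead late-stage), facing Invest heavily: Publish gives 6, Patent gives 7, Withhold gives 6. Proposed Publish is not best — profitable deviation exists. ✗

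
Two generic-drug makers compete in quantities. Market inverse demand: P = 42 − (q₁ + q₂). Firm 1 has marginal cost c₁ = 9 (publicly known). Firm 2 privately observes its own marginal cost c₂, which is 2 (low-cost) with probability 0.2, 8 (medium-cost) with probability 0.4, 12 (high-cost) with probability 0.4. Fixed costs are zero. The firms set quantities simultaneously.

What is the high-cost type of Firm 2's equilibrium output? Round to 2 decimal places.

9.60

Firm 2 with cost c maximizes (42 − (q₁+q₂) − c)·q₂, giving q₂(c) = (42 − c − q₁)/2.
E[c₂] = 0.2·2 + 0.4·8 + 0.4·12 = 8.4
Firm 1's FOC against E[q₂] yields q₁ = (42 − 2·9 + E[c₂])/3 = (42 − 18 + 8.4)/3 = 10.8.
q₂(high-cost) = (42 − 12 − 10.8)/2 = 9.6.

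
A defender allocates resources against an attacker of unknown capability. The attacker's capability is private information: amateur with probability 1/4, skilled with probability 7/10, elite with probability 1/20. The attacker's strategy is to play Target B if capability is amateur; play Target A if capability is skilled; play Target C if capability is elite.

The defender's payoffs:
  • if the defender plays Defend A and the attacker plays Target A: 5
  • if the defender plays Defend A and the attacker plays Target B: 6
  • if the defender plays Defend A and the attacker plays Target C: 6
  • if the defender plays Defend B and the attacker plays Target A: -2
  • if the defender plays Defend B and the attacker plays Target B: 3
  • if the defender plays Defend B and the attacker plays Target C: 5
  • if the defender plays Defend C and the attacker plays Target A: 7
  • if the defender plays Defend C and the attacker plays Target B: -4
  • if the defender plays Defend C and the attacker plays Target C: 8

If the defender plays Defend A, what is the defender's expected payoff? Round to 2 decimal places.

Take the expectation over the attacker's capability, weighting each type's action by its prior probability.
E[Defend A] = 1/4·6 + 7/10·5 + 1/20·6 = 3/2 + 7/2 + 3/10 = 53/10

5.30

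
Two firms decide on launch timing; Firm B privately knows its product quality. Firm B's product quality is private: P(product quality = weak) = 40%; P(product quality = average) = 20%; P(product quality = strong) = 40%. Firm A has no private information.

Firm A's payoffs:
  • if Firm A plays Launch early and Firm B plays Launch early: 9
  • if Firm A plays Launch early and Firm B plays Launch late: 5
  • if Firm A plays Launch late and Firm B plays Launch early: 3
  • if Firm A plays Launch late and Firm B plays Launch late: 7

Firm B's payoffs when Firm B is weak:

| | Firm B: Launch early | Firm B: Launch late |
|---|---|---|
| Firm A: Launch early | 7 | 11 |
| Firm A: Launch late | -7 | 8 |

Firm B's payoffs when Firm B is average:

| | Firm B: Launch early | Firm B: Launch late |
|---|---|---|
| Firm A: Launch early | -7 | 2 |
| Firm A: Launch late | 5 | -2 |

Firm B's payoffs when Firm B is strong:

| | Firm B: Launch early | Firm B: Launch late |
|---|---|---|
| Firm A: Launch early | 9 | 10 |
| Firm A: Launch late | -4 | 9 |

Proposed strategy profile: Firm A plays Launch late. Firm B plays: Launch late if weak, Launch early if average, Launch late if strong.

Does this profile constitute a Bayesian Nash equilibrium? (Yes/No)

Yes

Firm A plays Launch late: E[Launch late] = 0.4·(7) + 0.2·(3) + 0.4·(7) = 6.2; E[Launch early] = 5.8. Best-responding. ✓
Firm B (product quality weak), facing Launch late: Launch early gives -7, Launch late gives 8. Proposed Launch late is best. ✓
Firm B (product quality average), facing Launch late: Launch early gives 5, Launch late gives -2. Proposed Launch early is best. ✓
Firm B (product quality strong), facing Launch late: Launch early gives -4, Launch late gives 9. Proposed Launch late is best. ✓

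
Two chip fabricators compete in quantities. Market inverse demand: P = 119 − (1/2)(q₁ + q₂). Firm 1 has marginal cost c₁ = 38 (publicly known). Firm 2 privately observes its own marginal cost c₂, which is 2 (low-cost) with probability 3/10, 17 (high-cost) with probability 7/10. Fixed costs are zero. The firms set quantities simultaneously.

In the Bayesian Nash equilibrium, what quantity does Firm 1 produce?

Firm 2 with cost c maximizes (119 − (1/2)(q₁+q₂) − c)·q₂, giving q₂(c) = (119 − c − (1/2)q₁).
E[c₂] = 3/10·2 + 7/10·17 = 12.5
Firm 1's FOC against E[q₂] yields q₁ = (119 − 2·38 + E[c₂])/(3/2) = (119 − 76 + 12.5)/(3/2) = 37.

37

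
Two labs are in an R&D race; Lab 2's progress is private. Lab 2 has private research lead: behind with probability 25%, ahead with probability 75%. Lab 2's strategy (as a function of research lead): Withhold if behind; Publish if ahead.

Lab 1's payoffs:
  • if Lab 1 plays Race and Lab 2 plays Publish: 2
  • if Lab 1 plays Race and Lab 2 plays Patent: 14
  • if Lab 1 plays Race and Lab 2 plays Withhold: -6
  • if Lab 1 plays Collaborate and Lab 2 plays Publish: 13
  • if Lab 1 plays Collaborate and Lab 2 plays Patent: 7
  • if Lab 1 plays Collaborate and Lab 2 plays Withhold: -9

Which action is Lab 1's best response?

Collaborate

E[Race] = 0.25·(-6) + 0.75·(2) = 0
E[Collaborate] = 0.25·(-9) + 0.75·(13) = 7.5
Best response: Collaborate (7.5 is the largest).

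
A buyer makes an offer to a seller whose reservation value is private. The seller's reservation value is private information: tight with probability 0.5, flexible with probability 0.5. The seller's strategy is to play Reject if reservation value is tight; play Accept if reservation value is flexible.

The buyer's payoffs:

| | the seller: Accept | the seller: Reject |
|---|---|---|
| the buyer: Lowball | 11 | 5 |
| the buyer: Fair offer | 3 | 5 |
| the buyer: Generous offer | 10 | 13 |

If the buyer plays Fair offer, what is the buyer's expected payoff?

E[Fair offer] = 0.5·5 + 0.5·3 = 2.5 + 1.5 = 4

4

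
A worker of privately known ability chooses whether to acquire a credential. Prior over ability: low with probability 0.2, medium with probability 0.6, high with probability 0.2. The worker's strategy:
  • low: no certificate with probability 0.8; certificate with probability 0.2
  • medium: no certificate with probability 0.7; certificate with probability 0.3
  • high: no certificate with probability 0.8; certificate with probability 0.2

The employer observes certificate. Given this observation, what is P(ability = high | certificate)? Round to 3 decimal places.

P(certificate) = 0.2·0.2 + 0.6·0.3 + 0.2·0.2 = 0.26
P(high | certificate) = (0.2·0.2) / 0.26 = 0.04 / 0.26 = 0.153846

0.154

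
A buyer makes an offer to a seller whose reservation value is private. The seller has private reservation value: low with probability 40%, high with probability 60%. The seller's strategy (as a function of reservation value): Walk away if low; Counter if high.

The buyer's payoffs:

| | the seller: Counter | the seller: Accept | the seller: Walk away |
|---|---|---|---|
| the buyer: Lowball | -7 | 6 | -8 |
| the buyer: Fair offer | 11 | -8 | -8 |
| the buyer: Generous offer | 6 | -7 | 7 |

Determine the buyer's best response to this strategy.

E[Lowball] = 0.4·(-8) + 0.6·(-7) = -7.4
E[Fair offer] = 0.4·(-8) + 0.6·(11) = 3.4
E[Generous offer] = 0.4·(7) + 0.6·(6) = 6.4
Best response: Generous offer (6.4 is the largest).

Generous offer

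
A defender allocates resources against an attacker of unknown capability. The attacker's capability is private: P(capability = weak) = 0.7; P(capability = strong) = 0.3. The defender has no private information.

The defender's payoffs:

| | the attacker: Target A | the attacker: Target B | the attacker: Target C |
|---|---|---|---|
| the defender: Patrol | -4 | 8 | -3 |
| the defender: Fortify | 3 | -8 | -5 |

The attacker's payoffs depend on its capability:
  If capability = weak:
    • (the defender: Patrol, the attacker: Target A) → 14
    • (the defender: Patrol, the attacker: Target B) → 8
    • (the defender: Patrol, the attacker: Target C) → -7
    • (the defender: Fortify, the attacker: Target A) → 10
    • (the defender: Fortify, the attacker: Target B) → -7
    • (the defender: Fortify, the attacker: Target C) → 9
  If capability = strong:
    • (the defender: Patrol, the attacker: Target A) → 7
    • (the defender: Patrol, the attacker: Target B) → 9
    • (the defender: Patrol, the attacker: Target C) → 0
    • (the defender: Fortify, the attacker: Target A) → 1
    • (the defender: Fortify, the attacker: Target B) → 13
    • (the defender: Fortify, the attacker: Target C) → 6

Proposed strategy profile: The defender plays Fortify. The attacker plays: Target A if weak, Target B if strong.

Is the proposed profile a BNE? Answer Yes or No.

A profile is a BNE iff every type of every player is best-responding given beliefs about the other side.
The defender plays Fortify: E[Fortify] = 0.7·(3) + 0.3·(-8) = -0.3; E[Patrol] = -0.4. Best-responding. ✓
The attacker (capability weak), facing Fortify: Target A gives 10, Target B gives -7, Target C gives 9. Proposed Target A is best. ✓
The attacker (capability strong), facing Fortify: Target A gives 1, Target B gives 13, Target C gives 6. Proposed Target B is best. ✓

Yes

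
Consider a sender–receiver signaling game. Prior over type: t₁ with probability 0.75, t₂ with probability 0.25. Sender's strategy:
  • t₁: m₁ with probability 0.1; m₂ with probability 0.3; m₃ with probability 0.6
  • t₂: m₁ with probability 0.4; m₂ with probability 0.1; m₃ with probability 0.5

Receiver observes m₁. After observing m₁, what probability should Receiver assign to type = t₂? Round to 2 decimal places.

0.57

Apply Bayes' rule using the sender's strategy as the likelihood.
P(m₁) = 0.75·0.1 + 0.25·0.4 = 0.175
P(t₂ | m₁) = (0.25·0.4) / 0.175 = 0.1 / 0.175 = 0.571429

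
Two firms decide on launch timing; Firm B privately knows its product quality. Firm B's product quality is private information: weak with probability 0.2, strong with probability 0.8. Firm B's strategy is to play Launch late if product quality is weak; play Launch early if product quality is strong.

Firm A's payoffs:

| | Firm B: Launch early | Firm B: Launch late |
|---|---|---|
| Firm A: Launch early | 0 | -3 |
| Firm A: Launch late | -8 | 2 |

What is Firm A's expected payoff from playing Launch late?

Take the expectation over Firm B's product quality, weighting each type's action by its prior probability.
E[Launch late] = 0.2·2 + 0.8·(-8) = 0.4 + (-6.4) = -6

-6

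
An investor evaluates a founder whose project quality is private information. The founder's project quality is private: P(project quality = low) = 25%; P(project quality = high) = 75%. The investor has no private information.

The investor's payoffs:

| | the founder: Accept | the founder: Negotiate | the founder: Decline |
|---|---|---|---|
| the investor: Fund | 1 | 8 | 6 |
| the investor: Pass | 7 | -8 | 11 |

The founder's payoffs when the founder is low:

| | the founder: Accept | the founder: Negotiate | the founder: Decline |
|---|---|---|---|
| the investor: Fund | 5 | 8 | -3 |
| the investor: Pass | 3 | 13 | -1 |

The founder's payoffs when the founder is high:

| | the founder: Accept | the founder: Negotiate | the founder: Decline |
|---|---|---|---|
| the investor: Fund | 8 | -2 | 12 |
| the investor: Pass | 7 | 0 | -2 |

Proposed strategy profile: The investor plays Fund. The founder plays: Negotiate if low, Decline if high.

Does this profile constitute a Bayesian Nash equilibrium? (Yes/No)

Yes

The investor plays Fund: E[Fund] = 0.25·(8) + 0.75·(6) = 6.5; E[Pass] = 6.25. Best-responding. ✓
The founder (project quality low), facing Fund: Accept gives 5, Negotiate gives 8, Decline gives -3. Proposed Negotiate is best. ✓
The founder (project quality high), facing Fund: Accept gives 8, Negotiate gives -2, Decline gives 12. Proposed Decline is best. ✓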